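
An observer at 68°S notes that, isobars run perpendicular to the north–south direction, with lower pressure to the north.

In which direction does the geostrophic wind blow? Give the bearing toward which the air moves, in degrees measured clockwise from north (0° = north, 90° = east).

270°

The pressure-gradient force points toward the north (bearing 000°).
Geostrophic balance: in the Southern Hemisphere the Coriolis force deflects motion to the left, so the geostrophic wind blows 90° to the left of the pressure-gradient force (low pressure on the right).
Rotating 000° by 90° counterclockwise gives 270° — the wind blows toward the west.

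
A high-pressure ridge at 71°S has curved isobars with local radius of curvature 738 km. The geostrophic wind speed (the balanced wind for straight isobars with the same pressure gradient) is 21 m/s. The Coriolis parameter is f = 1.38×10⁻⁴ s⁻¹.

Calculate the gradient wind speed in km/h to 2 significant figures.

110 km/h

Around a high, pressure-gradient force acts outward with centrifugal, so Coriolis balances both:
fV = (1/ρ)|∂P/∂n| + V²/R  →  V² − fR·V + fR·V_g = 0
With fR = 1.38×10⁻⁴ × 738×10³ m = 102 m/s:
V = [fR − √((fR)² − 4 fR V_g)]/2 = [102 − √(102² − 4×102×21)]/2 = 29.6 m/s
Supergeostrophic (V > V_g = 21 m/s), as expected around a high.
Converting: 29.6 m/s × 3.6 = 110 km/h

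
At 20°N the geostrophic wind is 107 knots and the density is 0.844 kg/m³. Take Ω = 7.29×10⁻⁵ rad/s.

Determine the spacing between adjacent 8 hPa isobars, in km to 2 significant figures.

Coriolis parameter at 20°N:
f = 2Ω sin φ = 2 × 7.29×10⁻⁵ × sin 20° = 4.99×10⁻⁵ s⁻¹
Wind speed in SI: 107 knots = 55.0 m/s
Geostrophic balance rearranged: |∂P/∂n| = f ρ V_g
|∂P/∂n| = 4.99×10⁻⁵ × 0.844 × 55.0 = 2.32×10⁻³ Pa/m
Isobar spacing: Δn = ΔP/|∂P/∂n| = 800 Pa / 2.32×10⁻³ Pa/m = 345316 m ≈ 350 km

350 km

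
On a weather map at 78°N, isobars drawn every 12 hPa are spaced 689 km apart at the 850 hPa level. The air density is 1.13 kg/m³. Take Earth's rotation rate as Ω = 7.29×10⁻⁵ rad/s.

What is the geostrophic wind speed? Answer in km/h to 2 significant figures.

39 km/h

Coriolis parameter at 78°N:
f = 2Ω sin φ = 2 × 7.29×10⁻⁵ × sin 78° = 1.43×10⁻⁴ s⁻¹
Pressure gradient: |∂P/∂n| = 1200 Pa / 689000 m = 1.74×10⁻³ Pa/m
Geostrophic balance (pressure-gradient force = Coriolis force):
V_g = (1/(fρ)) |∂P/∂n| = 1.74×10⁻³ / (1.43×10⁻⁴ × 1.13) = 10.8 m/s
Converting: 10.8 m/s × 3.6 = 39 km/h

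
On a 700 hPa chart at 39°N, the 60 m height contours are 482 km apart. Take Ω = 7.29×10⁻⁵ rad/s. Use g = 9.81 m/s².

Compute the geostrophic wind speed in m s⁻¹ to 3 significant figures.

Coriolis parameter at 39°N:
f = 2Ω sin φ = 2 × 7.29×10⁻⁵ × sin 39° = 9.18×10⁻⁵ s⁻¹
Height gradient: |∂Z/∂n| = 60 m / 482000 m = 1.24×10⁻⁴
On a pressure surface, geostrophic balance gives V_g = (g/f)|∂Z/∂n|:
V_g = 9.81 × 1.24×10⁻⁴ / 9.18×10⁻⁵ = 13.3 m/s

13.3 m s⁻¹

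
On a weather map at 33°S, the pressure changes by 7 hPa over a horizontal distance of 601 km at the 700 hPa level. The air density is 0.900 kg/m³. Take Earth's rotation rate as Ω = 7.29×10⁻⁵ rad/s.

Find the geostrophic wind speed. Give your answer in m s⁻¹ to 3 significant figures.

16.3 m s⁻¹

Coriolis parameter at 33°S:
f = 2Ω sin φ = 2 × 7.29×10⁻⁵ × sin 33° = 7.94×10⁻⁵ s⁻¹
Pressure gradient: |∂P/∂n| = 700 Pa / 601000 m = 1.16×10⁻³ Pa/m
Geostrophic balance (pressure-gradient force = Coriolis force):
V_g = (1/(fρ)) |∂P/∂n| = 1.16×10⁻³ / (7.94×10⁻⁵ × 0.900) = 16.3 m/s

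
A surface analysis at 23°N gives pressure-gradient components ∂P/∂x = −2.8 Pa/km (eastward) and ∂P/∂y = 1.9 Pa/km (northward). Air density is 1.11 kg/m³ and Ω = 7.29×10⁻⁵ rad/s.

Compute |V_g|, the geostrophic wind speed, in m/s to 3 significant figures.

Coriolis parameter at 23°N:
f = 2Ω sin φ = 2 × 7.29×10⁻⁵ × sin 23° = 5.70×10⁻⁵ s⁻¹
Component geostrophic relations (x east, y north):
u_g = −(1/(fρ)) ∂P/∂y,  v_g = (1/(fρ)) ∂P/∂x
u_g = −(1.9×10⁻³)/(5.70×10⁻⁵ × 1.11) = −30.0 m/s;  v_g = (−2.8×10⁻³)/(5.70×10⁻⁵ × 1.11) = −44.3 m/s
|V_g| = √(u_g² + v_g²) = 53.5 m/s

53.5 m/s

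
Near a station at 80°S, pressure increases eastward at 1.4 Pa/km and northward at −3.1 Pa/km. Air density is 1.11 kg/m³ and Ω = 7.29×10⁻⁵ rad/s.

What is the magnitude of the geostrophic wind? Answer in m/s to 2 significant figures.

21 m/s

Coriolis parameter at 80°S:
f = 2Ω sin φ = 2 × 7.29×10⁻⁵ × sin 80° = 1.44×10⁻⁴ s⁻¹
In the Southern Hemisphere f is negative: f = −1.44×10⁻⁴ s⁻¹.
Component geostrophic relations (x east, y north):
u_g = −(1/(fρ)) ∂P/∂y,  v_g = (1/(fρ)) ∂P/∂x
u_g = −(−3.1×10⁻³)/(−1.44×10⁻⁴ × 1.11) = −19.5 m/s;  v_g = (1.4×10⁻³)/(−1.44×10⁻⁴ × 1.11) = −8.78 m/s
|V_g| = √(u_g² + v_g²) = 21.3 m/s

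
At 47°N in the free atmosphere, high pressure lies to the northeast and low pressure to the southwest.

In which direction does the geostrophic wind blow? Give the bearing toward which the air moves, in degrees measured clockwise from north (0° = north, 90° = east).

The pressure-gradient force points toward the southwest (bearing 225°).
Geostrophic balance: in the Northern Hemisphere the Coriolis force deflects motion to the right, so the geostrophic wind blows 90° to the right of the pressure-gradient force (low pressure on the left).
Rotating 225° by 90° clockwise gives 315° — the wind blows toward the northwest.

315°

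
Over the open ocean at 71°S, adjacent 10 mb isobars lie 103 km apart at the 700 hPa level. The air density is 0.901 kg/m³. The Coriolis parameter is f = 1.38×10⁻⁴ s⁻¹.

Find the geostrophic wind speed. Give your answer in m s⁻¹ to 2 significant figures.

78 m s⁻¹

Pressure gradient: |∂P/∂n| = 1000 Pa / 103000 m = 9.71×10⁻³ Pa/m
Geostrophic balance (pressure-gradient force = Coriolis force):
V_g = (1/(fρ)) |∂P/∂n| = 9.71×10⁻³ / (1.38×10⁻⁴ × 0.901) = 78.1 m/s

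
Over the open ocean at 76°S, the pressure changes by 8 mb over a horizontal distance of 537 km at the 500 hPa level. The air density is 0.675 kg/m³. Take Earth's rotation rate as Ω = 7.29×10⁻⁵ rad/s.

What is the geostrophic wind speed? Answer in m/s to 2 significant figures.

Coriolis parameter at 76°S:
f = 2Ω sin φ = 2 × 7.29×10⁻⁵ × sin 76° = 1.41×10⁻⁴ s⁻¹
Pressure gradient: |∂P/∂n| = 800 Pa / 537000 m = 1.49×10⁻³ Pa/m
Geostrophic balance (pressure-gradient force = Coriolis force):
V_g = (1/(fρ)) |∂P/∂n| = 1.49×10⁻³ / (1.41×10⁻⁴ × 0.675) = 15.6 m/s

16 m/s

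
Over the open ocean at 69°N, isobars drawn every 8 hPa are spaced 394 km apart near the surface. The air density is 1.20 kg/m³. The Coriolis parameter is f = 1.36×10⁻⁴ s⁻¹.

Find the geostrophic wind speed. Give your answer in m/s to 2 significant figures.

12 m/s

Pressure gradient: |∂P/∂n| = 800 Pa / 394000 m = 2.03×10⁻³ Pa/m
Geostrophic balance (pressure-gradient force = Coriolis force):
V_g = (1/(fρ)) |∂P/∂n| = 2.03×10⁻³ / (1.36×10⁻⁴ × 1.20) = 12.4 m/s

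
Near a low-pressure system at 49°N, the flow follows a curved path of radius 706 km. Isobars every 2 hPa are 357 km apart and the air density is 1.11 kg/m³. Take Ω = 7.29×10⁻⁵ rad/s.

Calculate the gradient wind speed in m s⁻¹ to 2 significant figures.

Coriolis parameter at 49°N:
f = 2Ω sin φ = 2 × 7.29×10⁻⁵ × sin 49° = 1.10×10⁻⁴ s⁻¹
Pressure gradient: |∂P/∂n| = 200 Pa / 357000 m = 5.60×10⁻⁴ Pa/m
Geostrophic speed: V_g = |∂P/∂n|/(fρ) = 5.60×10⁻⁴/(1.10×10⁻⁴ × 1.11) = 4.59 m/s
Around a low, centrifugal force acts outward with Coriolis, so pressure-gradient force balances both:
(1/ρ)|∂P/∂n| = fV + V²/R  →  V² + fR·V − fR·V_g = 0
With fR = 1.10×10⁻⁴ × 706×10³ m = 77.7 m/s:
V = [−fR + √((fR)² + 4 fR V_g)]/2 = [−77.7 + √(77.7² + 4×77.7×4.59)]/2 = 4.34 m/s
Subgeostrophic (V < V_g = 4.59 m/s), as expected around a low.

4.3 m s⁻¹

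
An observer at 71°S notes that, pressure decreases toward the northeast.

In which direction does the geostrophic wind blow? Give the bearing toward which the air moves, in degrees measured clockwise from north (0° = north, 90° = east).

315°

The pressure-gradient force points toward the northeast (bearing 045°).
Geostrophic balance: in the Southern Hemisphere the Coriolis force deflects motion to the left, so the geostrophic wind blows 90° to the left of the pressure-gradient force (low pressure on the right).
Rotating 045° by 90° counterclockwise gives 315° — the wind blows toward the northwest.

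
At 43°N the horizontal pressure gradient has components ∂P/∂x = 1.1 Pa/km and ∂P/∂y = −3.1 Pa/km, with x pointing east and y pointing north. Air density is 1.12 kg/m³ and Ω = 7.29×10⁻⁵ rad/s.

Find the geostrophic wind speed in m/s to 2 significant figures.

Coriolis parameter at 43°N:
f = 2Ω sin φ = 2 × 7.29×10⁻⁵ × sin 43° = 9.94×10⁻⁵ s⁻¹
Component geostrophic relations (x east, y north):
u_g = −(1/(fρ)) ∂P/∂y,  v_g = (1/(fρ)) ∂P/∂x
u_g = −(−3.1×10⁻³)/(9.94×10⁻⁵ × 1.12) = 27.8 m/s;  v_g = (1.1×10⁻³)/(9.94×10⁻⁵ × 1.12) = 9.88 m/s
|V_g| = √(u_g² + v_g²) = 29.5 m/s

30 m/s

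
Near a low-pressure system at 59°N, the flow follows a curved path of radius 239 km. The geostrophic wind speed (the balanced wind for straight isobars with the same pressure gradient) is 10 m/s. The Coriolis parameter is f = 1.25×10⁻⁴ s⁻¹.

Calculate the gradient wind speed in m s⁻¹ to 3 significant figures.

Around a low, centrifugal force acts outward with Coriolis, so pressure-gradient force balances both:
(1/ρ)|∂P/∂n| = fV + V²/R  →  V² + fR·V − fR·V_g = 0
With fR = 1.25×10⁻⁴ × 239×10³ m = 29.9 m/s:
V = [−fR + √((fR)² + 4 fR V_g)]/2 = [−29.9 + √(29.9² + 4×29.9×10)]/2 = 7.91 m/s
Subgeostrophic (V < V_g = 10 m/s), as expected around a low.

7.91 m s⁻¹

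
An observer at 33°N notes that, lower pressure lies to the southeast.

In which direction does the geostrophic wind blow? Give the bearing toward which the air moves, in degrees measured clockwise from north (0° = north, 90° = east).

The pressure-gradient force points toward the southeast (bearing 135°).
Geostrophic balance: in the Northern Hemisphere the Coriolis force deflects motion to the right, so the geostrophic wind blows 90° to the right of the pressure-gradient force (low pressure on the left).
Rotating 135° by 90° clockwise gives 225° — the wind blows toward the southwest.

225°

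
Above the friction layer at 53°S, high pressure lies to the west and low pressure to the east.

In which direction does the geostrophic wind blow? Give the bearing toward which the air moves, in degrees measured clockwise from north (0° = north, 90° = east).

The pressure-gradient force points toward the east (bearing 090°).
Geostrophic balance: in the Southern Hemisphere the Coriolis force deflects motion to the left, so the geostrophic wind blows 90° to the left of the pressure-gradient force (low pressure on the right).
Rotating 090° by 90° counterclockwise gives 000° — the wind blows toward the north.

000°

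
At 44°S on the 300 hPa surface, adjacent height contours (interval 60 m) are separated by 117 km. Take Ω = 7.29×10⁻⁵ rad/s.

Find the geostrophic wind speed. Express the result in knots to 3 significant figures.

96.6 knots

Coriolis parameter at 44°S:
f = 2Ω sin φ = 2 × 7.29×10⁻⁵ × sin 44° = 1.01×10⁻⁴ s⁻¹
Height gradient: |∂Z/∂n| = 60 m / 117000 m = 5.13×10⁻⁴
On a pressure surface, geostrophic balance gives V_g = (g/f)|∂Z/∂n|:
V_g = 9.81 × 5.13×10⁻⁴ / 1.01×10⁻⁴ = 49.7 m/s
Converting: 49.7 m/s × 1.944 = 96.6 knots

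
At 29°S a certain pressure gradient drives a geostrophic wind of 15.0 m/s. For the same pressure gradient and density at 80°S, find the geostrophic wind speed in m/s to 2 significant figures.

With the same pressure gradient and density, V_g ∝ 1/f ∝ 1/sin φ.
V₂ = V₁ · sin φ₁ / sin φ₂ = 15.0 × sin 29° / sin 80°
V₂ = 15.0 × 0.4848/0.9848 = 7.4 m/s

7.4 m/s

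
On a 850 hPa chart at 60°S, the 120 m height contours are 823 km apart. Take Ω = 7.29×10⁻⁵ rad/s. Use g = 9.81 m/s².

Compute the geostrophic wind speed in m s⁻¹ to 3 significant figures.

11.3 m s⁻¹

Coriolis parameter at 60°S:
f = 2Ω sin φ = 2 × 7.29×10⁻⁵ × sin 60° = 1.26×10⁻⁴ s⁻¹
Height gradient: |∂Z/∂n| = 120 m / 823000 m = 1.46×10⁻⁴
On a pressure surface, geostrophic balance gives V_g = (g/f)|∂Z/∂n|:
V_g = 9.81 × 1.46×10⁻⁴ / 1.26×10⁻⁴ = 11.3 m/s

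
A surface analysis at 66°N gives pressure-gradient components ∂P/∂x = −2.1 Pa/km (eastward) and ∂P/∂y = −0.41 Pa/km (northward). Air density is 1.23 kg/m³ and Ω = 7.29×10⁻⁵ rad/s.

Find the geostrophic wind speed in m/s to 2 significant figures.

13 m/s

Coriolis parameter at 66°N:
f = 2Ω sin φ = 2 × 7.29×10⁻⁵ × sin 66° = 1.33×10⁻⁴ s⁻¹
Component geostrophic relations (x east, y north):
u_g = −(1/(fρ)) ∂P/∂y,  v_g = (1/(fρ)) ∂P/∂x
u_g = −(−0.41×10⁻³)/(1.33×10⁻⁴ × 1.23) = 2.50 m/s;  v_g = (−2.1×10⁻³)/(1.33×10⁻⁴ × 1.23) = −12.8 m/s
|V_g| = √(u_g² + v_g²) = 13.1 m/s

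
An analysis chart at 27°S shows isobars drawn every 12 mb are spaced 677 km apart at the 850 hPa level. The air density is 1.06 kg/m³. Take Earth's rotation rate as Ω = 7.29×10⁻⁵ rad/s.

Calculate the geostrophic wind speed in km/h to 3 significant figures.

Coriolis parameter at 27°S:
f = 2Ω sin φ = 2 × 7.29×10⁻⁵ × sin 27° = 6.62×10⁻⁵ s⁻¹
Pressure gradient: |∂P/∂n| = 1200 Pa / 677000 m = 1.77×10⁻³ Pa/m
Geostrophic balance (pressure-gradient force = Coriolis force):
V_g = (1/(fρ)) |∂P/∂n| = 1.77×10⁻³ / (6.62×10⁻⁵ × 1.06) = 25.3 m/s
Converting: 25.3 m/s × 3.6 = 90.9 km/h

90.9 km/h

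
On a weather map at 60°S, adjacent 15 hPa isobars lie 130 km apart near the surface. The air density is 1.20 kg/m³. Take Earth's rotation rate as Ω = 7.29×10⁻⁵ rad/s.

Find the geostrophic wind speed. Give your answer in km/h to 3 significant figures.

Coriolis parameter at 60°S:
f = 2Ω sin φ = 2 × 7.29×10⁻⁵ × sin 60° = 1.26×10⁻⁴ s⁻¹
Pressure gradient: |∂P/∂n| = 1500 Pa / 130000 m = 1.15×10⁻² Pa/m
Geostrophic balance (pressure-gradient force = Coriolis force):
V_g = (1/(fρ)) |∂P/∂n| = 1.15×10⁻² / (1.26×10⁻⁴ × 1.20) = 76.2 m/s
Converting: 76.2 m/s × 3.6 = 274 km/h

274 km/h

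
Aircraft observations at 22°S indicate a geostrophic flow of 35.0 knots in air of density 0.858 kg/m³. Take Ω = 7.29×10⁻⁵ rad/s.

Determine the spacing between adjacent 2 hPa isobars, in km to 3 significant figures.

237 km

Coriolis parameter at 22°S:
f = 2Ω sin φ = 2 × 7.29×10⁻⁵ × sin 22° = 5.46×10⁻⁵ s⁻¹
Wind speed in SI: 35.0 knots = 18.0 m/s
Geostrophic balance rearranged: |∂P/∂n| = f ρ V_g
|∂P/∂n| = 5.46×10⁻⁵ × 0.858 × 18.0 = 8.44×10⁻⁴ Pa/m
Isobar spacing: Δn = ΔP/|∂P/∂n| = 200 Pa / 8.44×10⁻⁴ Pa/m = 237030 m ≈ 237 km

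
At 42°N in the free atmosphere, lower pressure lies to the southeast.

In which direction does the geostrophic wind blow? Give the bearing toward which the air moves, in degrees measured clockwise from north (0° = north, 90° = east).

225°

The pressure-gradient force points toward the southeast (bearing 135°).
Geostrophic balance: in the Northern Hemisphere the Coriolis force deflects motion to the right, so the geostrophic wind blows 90° to the right of the pressure-gradient force (low pressure on the left).
Rotating 135° by 90° clockwise gives 225° — the wind blows toward the southwest.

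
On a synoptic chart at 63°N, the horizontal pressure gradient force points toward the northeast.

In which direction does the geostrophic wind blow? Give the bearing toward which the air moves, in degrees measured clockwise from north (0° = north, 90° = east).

The pressure-gradient force points toward the northeast (bearing 045°).
Geostrophic balance: in the Northern Hemisphere the Coriolis force deflects motion to the right, so the geostrophic wind blows 90° to the right of the pressure-gradient force (low pressure on the left).
Rotating 045° by 90° clockwise gives 135° — the wind blows toward the southeast.

135°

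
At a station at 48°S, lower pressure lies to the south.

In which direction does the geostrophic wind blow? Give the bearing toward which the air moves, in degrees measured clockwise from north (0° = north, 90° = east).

The pressure-gradient force points toward the south (bearing 180°).
Geostrophic balance: in the Southern Hemisphere the Coriolis force deflects motion to the left, so the geostrophic wind blows 90° to the left of the pressure-gradient force (low pressure on the right).
Rotating 180° by 90° counterclockwise gives 090° — the wind blows toward the east.

090°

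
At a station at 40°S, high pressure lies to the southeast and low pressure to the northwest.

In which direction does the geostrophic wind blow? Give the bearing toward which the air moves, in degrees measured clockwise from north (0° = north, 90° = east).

The pressure-gradient force points toward the northwest (bearing 315°).
Geostrophic balance: in the Southern Hemisphere the Coriolis force deflects motion to the left, so the geostrophic wind blows 90° to the left of the pressure-gradient force (low pressure on the right).
Rotating 315° by 90° counterclockwise gives 225° — the wind blows toward the southwest.

225°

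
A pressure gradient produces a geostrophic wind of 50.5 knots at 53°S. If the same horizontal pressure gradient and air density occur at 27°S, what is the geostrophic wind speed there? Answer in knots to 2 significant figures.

With the same pressure gradient and density, V_g ∝ 1/f ∝ 1/sin φ.
V₂ = V₁ · sin φ₁ / sin φ₂ = 50.5 × sin 53° / sin 27°
V₂ = 50.5 × 0.7986/0.4540 = 89 knots

89 knots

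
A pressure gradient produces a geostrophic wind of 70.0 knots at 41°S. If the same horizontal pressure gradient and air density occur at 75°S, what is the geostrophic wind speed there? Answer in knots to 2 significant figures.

48 knots

With the same pressure gradient and density, V_g ∝ 1/f ∝ 1/sin φ.
V₂ = V₁ · sin φ₁ / sin φ₂ = 70.0 × sin 41° / sin 75°
V₂ = 70.0 × 0.6561/0.9659 = 48 knots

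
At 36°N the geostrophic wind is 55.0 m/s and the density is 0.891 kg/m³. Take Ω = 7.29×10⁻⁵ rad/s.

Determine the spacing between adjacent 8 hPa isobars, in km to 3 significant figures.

Coriolis parameter at 36°N:
f = 2Ω sin φ = 2 × 7.29×10⁻⁵ × sin 36° = 8.57×10⁻⁵ s⁻¹
Geostrophic balance rearranged: |∂P/∂n| = f ρ V_g
|∂P/∂n| = 8.57×10⁻⁵ × 0.891 × 55.0 = 4.20×10⁻³ Pa/m
Isobar spacing: Δn = ΔP/|∂P/∂n| = 800 Pa / 4.20×10⁻³ Pa/m = 190491 m ≈ 190 km

190 km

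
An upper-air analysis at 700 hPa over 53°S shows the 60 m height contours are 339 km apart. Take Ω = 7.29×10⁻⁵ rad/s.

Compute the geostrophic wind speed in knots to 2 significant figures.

29 knots

Coriolis parameter at 53°S:
f = 2Ω sin φ = 2 × 7.29×10⁻⁵ × sin 53° = 1.16×10⁻⁴ s⁻¹
Height gradient: |∂Z/∂n| = 60 m / 339000 m = 1.77×10⁻⁴
On a pressure surface, geostrophic balance gives V_g = (g/f)|∂Z/∂n|:
V_g = 9.81 × 1.77×10⁻⁴ / 1.16×10⁻⁴ = 14.9 m/s
Converting: 14.9 m/s × 1.944 = 29 knots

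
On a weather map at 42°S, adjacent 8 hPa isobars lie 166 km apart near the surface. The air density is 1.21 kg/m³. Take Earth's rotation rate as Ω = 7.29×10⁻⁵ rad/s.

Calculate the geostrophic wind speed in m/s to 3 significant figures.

Coriolis parameter at 42°S:
f = 2Ω sin φ = 2 × 7.29×10⁻⁵ × sin 42° = 9.76×10⁻⁵ s⁻¹
Pressure gradient: |∂P/∂n| = 800 Pa / 166000 m = 4.82×10⁻³ Pa/m
Geostrophic balance (pressure-gradient force = Coriolis force):
V_g = (1/(fρ)) |∂P/∂n| = 4.82×10⁻³ / (9.76×10⁻⁵ × 1.21) = 40.8 m/s

40.8 m/s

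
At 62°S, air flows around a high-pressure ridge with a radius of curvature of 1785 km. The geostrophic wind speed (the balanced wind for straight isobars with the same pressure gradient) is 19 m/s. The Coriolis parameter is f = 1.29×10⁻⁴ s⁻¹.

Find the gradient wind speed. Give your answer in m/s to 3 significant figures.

Around a high, pressure-gradient force acts outward with centrifugal, so Coriolis balances both:
fV = (1/ρ)|∂P/∂n| + V²/R  →  V² − fR·V + fR·V_g = 0
With fR = 1.29×10⁻⁴ × 1785×10³ m = 230 m/s:
V = [fR − √((fR)² − 4 fR V_g)]/2 = [230 − √(230² − 4×230×19)]/2 = 20.9 m/s
Supergeostrophic (V > V_g = 19 m/s), as expected around a high.

20.9 m/s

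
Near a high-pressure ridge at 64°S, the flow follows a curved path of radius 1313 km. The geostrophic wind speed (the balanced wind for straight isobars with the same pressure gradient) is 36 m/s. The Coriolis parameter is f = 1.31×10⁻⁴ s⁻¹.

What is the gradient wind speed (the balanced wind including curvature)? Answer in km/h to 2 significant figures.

180 km/h

Around a high, pressure-gradient force acts outward with centrifugal, so Coriolis balances both:
fV = (1/ρ)|∂P/∂n| + V²/R  →  V² − fR·V + fR·V_g = 0
With fR = 1.31×10⁻⁴ × 1313×10³ m = 172 m/s:
V = [fR − √((fR)² − 4 fR V_g)]/2 = [172 − √(172² − 4×172×36)]/2 = 51.3 m/s
Supergeostrophic (V > V_g = 36 m/s), as expected around a high.
Converting: 51.3 m/s × 3.6 = 180 km/h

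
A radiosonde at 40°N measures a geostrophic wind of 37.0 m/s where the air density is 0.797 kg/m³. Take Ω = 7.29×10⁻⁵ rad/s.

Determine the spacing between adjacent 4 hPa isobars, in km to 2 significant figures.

140 km

Coriolis parameter at 40°N:
f = 2Ω sin φ = 2 × 7.29×10⁻⁵ × sin 40° = 9.37×10⁻⁵ s⁻¹
Geostrophic balance rearranged: |∂P/∂n| = f ρ V_g
|∂P/∂n| = 9.37×10⁻⁵ × 0.797 × 37.0 = 2.76×10⁻³ Pa/m
Isobar spacing: Δn = ΔP/|∂P/∂n| = 400 Pa / 2.76×10⁻³ Pa/m = 144735 m ≈ 140 km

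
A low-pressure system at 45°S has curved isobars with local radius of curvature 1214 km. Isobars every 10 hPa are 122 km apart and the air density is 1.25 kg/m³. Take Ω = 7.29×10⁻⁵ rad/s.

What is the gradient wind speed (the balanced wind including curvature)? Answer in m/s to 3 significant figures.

Coriolis parameter at 45°S:
f = 2Ω sin φ = 2 × 7.29×10⁻⁵ × sin 45° = 1.03×10⁻⁴ s⁻¹
Pressure gradient: |∂P/∂n| = 1000 Pa / 122000 m = 8.20×10⁻³ Pa/m
Geostrophic speed: V_g = |∂P/∂n|/(fρ) = 8.20×10⁻³/(1.03×10⁻⁴ × 1.25) = 63.6 m/s
Around a low, centrifugal force acts outward with Coriolis, so pressure-gradient force balances both:
(1/ρ)|∂P/∂n| = fV + V²/R  →  V² + fR·V − fR·V_g = 0
With fR = 1.03×10⁻⁴ × 1214×10³ m = 125 m/s:
V = [−fR + √((fR)² + 4 fR V_g)]/2 = [−125 + √(125² + 4×125×63.6)]/2 = 46.4 m/s
Subgeostrophic (V < V_g = 63.6 m/s), as expected around a low.

46.4 m/s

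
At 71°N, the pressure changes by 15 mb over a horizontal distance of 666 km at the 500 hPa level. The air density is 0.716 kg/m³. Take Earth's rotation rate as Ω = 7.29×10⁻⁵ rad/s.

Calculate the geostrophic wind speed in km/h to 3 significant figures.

Coriolis parameter at 71°N:
f = 2Ω sin φ = 2 × 7.29×10⁻⁵ × sin 71° = 1.38×10⁻⁴ s⁻¹
Pressure gradient: |∂P/∂n| = 1500 Pa / 666000 m = 2.25×10⁻³ Pa/m
Geostrophic balance (pressure-gradient force = Coriolis force):
V_g = (1/(fρ)) |∂P/∂n| = 2.25×10⁻³ / (1.38×10⁻⁴ × 0.716) = 22.8 m/s
Converting: 22.8 m/s × 3.6 = 82.1 km/h

82.1 km/h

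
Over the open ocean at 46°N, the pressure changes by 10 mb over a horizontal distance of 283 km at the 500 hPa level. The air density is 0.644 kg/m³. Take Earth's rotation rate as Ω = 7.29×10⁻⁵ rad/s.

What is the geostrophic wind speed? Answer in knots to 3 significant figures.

Coriolis parameter at 46°N:
f = 2Ω sin φ = 2 × 7.29×10⁻⁵ × sin 46° = 1.05×10⁻⁴ s⁻¹
Pressure gradient: |∂P/∂n| = 1000 Pa / 283000 m = 3.53×10⁻³ Pa/m
Geostrophic balance (pressure-gradient force = Coriolis force):
V_g = (1/(fρ)) |∂P/∂n| = 3.53×10⁻³ / (1.05×10⁻⁴ × 0.644) = 52.3 m/s
Converting: 52.3 m/s × 1.944 = 102 knots

102 knots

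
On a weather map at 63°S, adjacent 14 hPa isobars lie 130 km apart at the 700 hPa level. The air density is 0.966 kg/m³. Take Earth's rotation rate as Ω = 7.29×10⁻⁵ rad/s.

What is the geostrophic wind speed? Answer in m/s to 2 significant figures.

Coriolis parameter at 63°S:
f = 2Ω sin φ = 2 × 7.29×10⁻⁵ × sin 63° = 1.30×10⁻⁴ s⁻¹
Pressure gradient: |∂P/∂n| = 1400 Pa / 130000 m = 1.08×10⁻² Pa/m
Geostrophic balance (pressure-gradient force = Coriolis force):
V_g = (1/(fρ)) |∂P/∂n| = 1.08×10⁻² / (1.30×10⁻⁴ × 0.966) = 85.8 m/s

86 m/s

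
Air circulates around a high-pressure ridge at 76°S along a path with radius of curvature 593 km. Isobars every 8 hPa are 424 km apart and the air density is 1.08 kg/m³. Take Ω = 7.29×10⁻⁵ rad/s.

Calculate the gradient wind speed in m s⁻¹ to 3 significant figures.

Coriolis parameter at 76°S:
f = 2Ω sin φ = 2 × 7.29×10⁻⁵ × sin 76° = 1.41×10⁻⁴ s⁻¹
Pressure gradient: |∂P/∂n| = 800 Pa / 424000 m = 1.89×10⁻³ Pa/m
Geostrophic speed: V_g = |∂P/∂n|/(fρ) = 1.89×10⁻³/(1.41×10⁻⁴ × 1.08) = 12.3 m/s
Around a high, pressure-gradient force acts outward with centrifugal, so Coriolis balances both:
fV = (1/ρ)|∂P/∂n| + V²/R  →  V² − fR·V + fR·V_g = 0
With fR = 1.41×10⁻⁴ × 593×10³ m = 83.9 m/s:
V = [fR − √((fR)² − 4 fR V_g)]/2 = [83.9 − √(83.9² − 4×83.9×12.3)]/2 = 15 m/s
Supergeostrophic (V > V_g = 12.3 m/s), as expected around a high.

15.0 m s⁻¹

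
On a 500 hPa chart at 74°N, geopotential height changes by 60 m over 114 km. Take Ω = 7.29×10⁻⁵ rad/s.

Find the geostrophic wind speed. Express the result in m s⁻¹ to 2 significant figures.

Coriolis parameter at 74°N:
f = 2Ω sin φ = 2 × 7.29×10⁻⁵ × sin 74° = 1.40×10⁻⁴ s⁻¹
Height gradient: |∂Z/∂n| = 60 m / 114000 m = 5.26×10⁻⁴
On a pressure surface, geostrophic balance gives V_g = (g/f)|∂Z/∂n|:
V_g = 9.81 × 5.26×10⁻⁴ / 1.40×10⁻⁴ = 36.8 m/s

37 m s⁻¹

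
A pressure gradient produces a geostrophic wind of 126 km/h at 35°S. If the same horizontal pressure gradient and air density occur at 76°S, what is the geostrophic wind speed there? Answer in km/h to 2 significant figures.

With the same pressure gradient and density, V_g ∝ 1/f ∝ 1/sin φ.
V₂ = V₁ · sin φ₁ / sin φ₂ = 126 × sin 35° / sin 76°
V₂ = 126 × 0.5736/0.9703 = 74 km/h

74 km/h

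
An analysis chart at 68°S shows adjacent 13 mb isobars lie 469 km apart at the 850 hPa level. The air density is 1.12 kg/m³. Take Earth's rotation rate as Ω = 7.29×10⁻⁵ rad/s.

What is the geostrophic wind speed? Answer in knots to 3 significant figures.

35.6 knots

Coriolis parameter at 68°S:
f = 2Ω sin φ = 2 × 7.29×10⁻⁵ × sin 68° = 1.35×10⁻⁴ s⁻¹
Pressure gradient: |∂P/∂n| = 1300 Pa / 469000 m = 2.77×10⁻³ Pa/m
Geostrophic balance (pressure-gradient force = Coriolis force):
V_g = (1/(fρ)) |∂P/∂n| = 2.77×10⁻³ / (1.35×10⁻⁴ × 1.12) = 18.3 m/s
Converting: 18.3 m/s × 1.944 = 35.6 knots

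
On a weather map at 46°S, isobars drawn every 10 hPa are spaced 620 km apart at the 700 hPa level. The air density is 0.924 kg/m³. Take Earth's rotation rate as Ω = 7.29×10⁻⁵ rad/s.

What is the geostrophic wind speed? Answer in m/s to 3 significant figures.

Coriolis parameter at 46°S:
f = 2Ω sin φ = 2 × 7.29×10⁻⁵ × sin 46° = 1.05×10⁻⁴ s⁻¹
Pressure gradient: |∂P/∂n| = 1000 Pa / 620000 m = 1.61×10⁻³ Pa/m
Geostrophic balance (pressure-gradient force = Coriolis force):
V_g = (1/(fρ)) |∂P/∂n| = 1.61×10⁻³ / (1.05×10⁻⁴ × 0.924) = 16.6 m/s

16.6 m/s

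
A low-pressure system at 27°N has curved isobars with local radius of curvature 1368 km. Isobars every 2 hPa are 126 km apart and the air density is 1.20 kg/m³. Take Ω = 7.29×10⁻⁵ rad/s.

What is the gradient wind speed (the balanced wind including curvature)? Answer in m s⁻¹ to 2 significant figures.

17 m s⁻¹

Coriolis parameter at 27°N:
f = 2Ω sin φ = 2 × 7.29×10⁻⁵ × sin 27° = 6.62×10⁻⁵ s⁻¹
Pressure gradient: |∂P/∂n| = 200 Pa / 126000 m = 1.59×10⁻³ Pa/m
Geostrophic speed: V_g = |∂P/∂n|/(fρ) = 1.59×10⁻³/(6.62×10⁻⁵ × 1.20) = 20.0 m/s
Around a low, centrifugal force acts outward with Coriolis, so pressure-gradient force balances both:
(1/ρ)|∂P/∂n| = fV + V²/R  →  V² + fR·V − fR·V_g = 0
With fR = 6.62×10⁻⁵ × 1368×10³ m = 90.6 m/s:
V = [−fR + √((fR)² + 4 fR V_g)]/2 = [−90.6 + √(90.6² + 4×90.6×20)]/2 = 16.8 m/s
Subgeostrophic (V < V_g = 20 m/s), as expected around a low.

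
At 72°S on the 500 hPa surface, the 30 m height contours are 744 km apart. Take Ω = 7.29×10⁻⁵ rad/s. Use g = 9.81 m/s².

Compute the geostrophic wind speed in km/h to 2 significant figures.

Coriolis parameter at 72°S:
f = 2Ω sin φ = 2 × 7.29×10⁻⁵ × sin 72° = 1.39×10⁻⁴ s⁻¹
Height gradient: |∂Z/∂n| = 30 m / 744000 m = 4.03×10⁻⁵
On a pressure surface, geostrophic balance gives V_g = (g/f)|∂Z/∂n|:
V_g = 9.81 × 4.03×10⁻⁵ / 1.39×10⁻⁴ = 2.85 m/s
Converting: 2.85 m/s × 3.6 = 10 km/h

10 km/h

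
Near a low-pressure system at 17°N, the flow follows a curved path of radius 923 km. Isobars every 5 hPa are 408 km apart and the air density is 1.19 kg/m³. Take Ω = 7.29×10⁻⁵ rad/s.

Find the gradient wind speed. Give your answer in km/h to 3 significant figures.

60.8 km/h

Coriolis parameter at 17°N:
f = 2Ω sin φ = 2 × 7.29×10⁻⁵ × sin 17° = 4.26×10⁻⁵ s⁻¹
Pressure gradient: |∂P/∂n| = 500 Pa / 408000 m = 1.23×10⁻³ Pa/m
Geostrophic speed: V_g = |∂P/∂n|/(fρ) = 1.23×10⁻³/(4.26×10⁻⁵ × 1.19) = 24.2 m/s
Around a low, centrifugal force acts outward with Coriolis, so pressure-gradient force balances both:
(1/ρ)|∂P/∂n| = fV + V²/R  →  V² + fR·V − fR·V_g = 0
With fR = 4.26×10⁻⁵ × 923×10³ m = 39.3 m/s:
V = [−fR + √((fR)² + 4 fR V_g)]/2 = [−39.3 + √(39.3² + 4×39.3×24.2)]/2 = 16.9 m/s
Subgeostrophic (V < V_g = 24.2 m/s), as expected around a low.
Converting: 16.9 m/s × 3.6 = 60.8 km/h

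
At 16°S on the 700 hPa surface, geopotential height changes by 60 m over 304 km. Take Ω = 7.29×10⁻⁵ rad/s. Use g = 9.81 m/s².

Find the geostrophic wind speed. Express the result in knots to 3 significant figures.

Coriolis parameter at 16°S:
f = 2Ω sin φ = 2 × 7.29×10⁻⁵ × sin 16° = 4.02×10⁻⁵ s⁻¹
Height gradient: |∂Z/∂n| = 60 m / 304000 m = 1.97×10⁻⁴
On a pressure surface, geostrophic balance gives V_g = (g/f)|∂Z/∂n|:
V_g = 9.81 × 1.97×10⁻⁴ / 4.02×10⁻⁵ = 48.2 m/s
Converting: 48.2 m/s × 1.944 = 93.7 knots

93.7 knots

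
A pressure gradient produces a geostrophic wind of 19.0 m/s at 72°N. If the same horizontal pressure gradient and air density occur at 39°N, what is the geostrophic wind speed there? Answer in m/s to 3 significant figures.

With the same pressure gradient and density, V_g ∝ 1/f ∝ 1/sin φ.
V₂ = V₁ · sin φ₁ / sin φ₂ = 19.0 × sin 72° / sin 39°
V₂ = 19.0 × 0.9511/0.6293 = 28.7 m/s

28.7 m/s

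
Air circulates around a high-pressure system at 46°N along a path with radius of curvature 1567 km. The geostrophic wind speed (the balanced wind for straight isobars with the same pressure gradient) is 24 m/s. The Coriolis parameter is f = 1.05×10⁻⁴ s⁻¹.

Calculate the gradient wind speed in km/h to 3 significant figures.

Around a high, pressure-gradient force acts outward with centrifugal, so Coriolis balances both:
fV = (1/ρ)|∂P/∂n| + V²/R  →  V² − fR·V + fR·V_g = 0
With fR = 1.05×10⁻⁴ × 1567×10³ m = 165 m/s:
V = [fR − √((fR)² − 4 fR V_g)]/2 = [165 − √(165² − 4×165×24)]/2 = 29.2 m/s
Supergeostrophic (V > V_g = 24 m/s), as expected around a high.
Converting: 29.2 m/s × 3.6 = 105 km/h

105 km/h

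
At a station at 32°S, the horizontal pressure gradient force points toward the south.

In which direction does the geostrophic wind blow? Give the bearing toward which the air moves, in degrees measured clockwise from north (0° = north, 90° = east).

090°

The pressure-gradient force points toward the south (bearing 180°).
Geostrophic balance: in the Southern Hemisphere the Coriolis force deflects motion to the left, so the geostrophic wind blows 90° to the left of the pressure-gradient force (low pressure on the right).
Rotating 180° by 90° counterclockwise gives 090° — the wind blows toward the east.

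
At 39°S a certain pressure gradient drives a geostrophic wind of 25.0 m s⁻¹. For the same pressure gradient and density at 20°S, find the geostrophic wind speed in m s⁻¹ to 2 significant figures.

With the same pressure gradient and density, V_g ∝ 1/f ∝ 1/sin φ.
V₂ = V₁ · sin φ₁ / sin φ₂ = 25.0 × sin 39° / sin 20°
V₂ = 25.0 × 0.6293/0.3420 = 46 m s⁻¹

46 m s⁻¹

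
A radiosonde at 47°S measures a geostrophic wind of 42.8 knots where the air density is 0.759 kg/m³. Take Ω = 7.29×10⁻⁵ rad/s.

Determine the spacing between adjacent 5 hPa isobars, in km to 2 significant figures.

Coriolis parameter at 47°S:
f = 2Ω sin φ = 2 × 7.29×10⁻⁵ × sin 47° = 1.07×10⁻⁴ s⁻¹
Wind speed in SI: 42.8 knots = 22.0 m/s
Geostrophic balance rearranged: |∂P/∂n| = f ρ V_g
|∂P/∂n| = 1.07×10⁻⁴ × 0.759 × 22.0 = 1.78×10⁻³ Pa/m
Isobar spacing: Δn = ΔP/|∂P/∂n| = 500 Pa / 1.78×10⁻³ Pa/m = 280583 m ≈ 280 km

280 km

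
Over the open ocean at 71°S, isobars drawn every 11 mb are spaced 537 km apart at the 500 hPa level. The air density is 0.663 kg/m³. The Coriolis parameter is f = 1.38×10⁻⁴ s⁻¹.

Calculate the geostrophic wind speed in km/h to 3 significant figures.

Pressure gradient: |∂P/∂n| = 1100 Pa / 537000 m = 2.05×10⁻³ Pa/m
Geostrophic balance (pressure-gradient force = Coriolis force):
V_g = (1/(fρ)) |∂P/∂n| = 2.05×10⁻³ / (1.38×10⁻⁴ × 0.663) = 22.4 m/s
Converting: 22.4 m/s × 3.6 = 80.6 km/h

80.6 km/h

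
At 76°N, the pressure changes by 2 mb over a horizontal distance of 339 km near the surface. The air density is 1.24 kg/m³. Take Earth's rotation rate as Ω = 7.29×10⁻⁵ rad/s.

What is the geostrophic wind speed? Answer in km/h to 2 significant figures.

12 km/h

Coriolis parameter at 76°N:
f = 2Ω sin φ = 2 × 7.29×10⁻⁵ × sin 76° = 1.41×10⁻⁴ s⁻¹
Pressure gradient: |∂P/∂n| = 200 Pa / 339000 m = 5.90×10⁻⁴ Pa/m
Geostrophic balance (pressure-gradient force = Coriolis force):
V_g = (1/(fρ)) |∂P/∂n| = 5.90×10⁻⁴ / (1.41×10⁻⁴ × 1.24) = 3.36 m/s
Converting: 3.36 m/s × 3.6 = 12 km/h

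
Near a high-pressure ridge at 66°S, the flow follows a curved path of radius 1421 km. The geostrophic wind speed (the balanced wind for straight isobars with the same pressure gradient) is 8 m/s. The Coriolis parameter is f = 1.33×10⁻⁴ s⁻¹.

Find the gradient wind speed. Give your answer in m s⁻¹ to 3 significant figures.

Around a high, pressure-gradient force acts outward with centrifugal, so Coriolis balances both:
fV = (1/ρ)|∂P/∂n| + V²/R  →  V² − fR·V + fR·V_g = 0
With fR = 1.33×10⁻⁴ × 1421×10³ m = 189 m/s:
V = [fR − √((fR)² − 4 fR V_g)]/2 = [189 − √(189² − 4×189×8)]/2 = 8.37 m/s
Supergeostrophic (V > V_g = 8 m/s), as expected around a high.

8.37 m s⁻¹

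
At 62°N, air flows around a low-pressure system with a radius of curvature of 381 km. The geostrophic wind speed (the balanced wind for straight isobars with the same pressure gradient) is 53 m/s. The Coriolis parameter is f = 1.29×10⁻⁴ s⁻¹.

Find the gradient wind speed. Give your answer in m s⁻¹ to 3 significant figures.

32.1 m s⁻¹

Around a low, centrifugal force acts outward with Coriolis, so pressure-gradient force balances both:
(1/ρ)|∂P/∂n| = fV + V²/R  →  V² + fR·V − fR·V_g = 0
With fR = 1.29×10⁻⁴ × 381×10³ m = 49.1 m/s:
V = [−fR + √((fR)² + 4 fR V_g)]/2 = [−49.1 + √(49.1² + 4×49.1×53)]/2 = 32.1 m/s
Subgeostrophic (V < V_g = 53 m/s), as expected around a low.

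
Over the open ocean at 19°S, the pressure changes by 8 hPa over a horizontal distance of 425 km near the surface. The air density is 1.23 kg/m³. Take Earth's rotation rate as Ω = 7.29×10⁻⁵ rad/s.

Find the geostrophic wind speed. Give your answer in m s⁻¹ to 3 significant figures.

Coriolis parameter at 19°S:
f = 2Ω sin φ = 2 × 7.29×10⁻⁵ × sin 19° = 4.75×10⁻⁵ s⁻¹
Pressure gradient: |∂P/∂n| = 800 Pa / 425000 m = 1.88×10⁻³ Pa/m
Geostrophic balance (pressure-gradient force = Coriolis force):
V_g = (1/(fρ)) |∂P/∂n| = 1.88×10⁻³ / (4.75×10⁻⁵ × 1.23) = 32.2 m/s

32.2 m s⁻¹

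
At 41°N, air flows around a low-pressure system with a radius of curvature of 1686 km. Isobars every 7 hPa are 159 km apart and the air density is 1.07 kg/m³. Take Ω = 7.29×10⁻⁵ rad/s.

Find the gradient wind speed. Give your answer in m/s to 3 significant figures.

35.3 m/s

Coriolis parameter at 41°N:
f = 2Ω sin φ = 2 × 7.29×10⁻⁵ × sin 41° = 9.57×10⁻⁵ s⁻¹
Pressure gradient: |∂P/∂n| = 700 Pa / 159000 m = 4.40×10⁻³ Pa/m
Geostrophic speed: V_g = |∂P/∂n|/(fρ) = 4.40×10⁻³/(9.57×10⁻⁵ × 1.07) = 43.0 m/s
Around a low, centrifugal force acts outward with Coriolis, so pressure-gradient force balances both:
(1/ρ)|∂P/∂n| = fV + V²/R  →  V² + fR·V − fR·V_g = 0
With fR = 9.57×10⁻⁵ × 1686×10³ m = 161 m/s:
V = [−fR + √((fR)² + 4 fR V_g)]/2 = [−161 + √(161² + 4×161×43)]/2 = 35.3 m/s
Subgeostrophic (V < V_g = 43 m/s), as expected around a low.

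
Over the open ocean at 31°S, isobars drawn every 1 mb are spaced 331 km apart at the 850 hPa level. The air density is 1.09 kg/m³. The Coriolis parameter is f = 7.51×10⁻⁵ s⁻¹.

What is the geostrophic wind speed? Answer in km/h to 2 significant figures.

13 km/h

Pressure gradient: |∂P/∂n| = 100 Pa / 331000 m = 3.02×10⁻⁴ Pa/m
Geostrophic balance (pressure-gradient force = Coriolis force):
V_g = (1/(fρ)) |∂P/∂n| = 3.02×10⁻⁴ / (7.51×10⁻⁵ × 1.09) = 3.69 m/s
Converting: 3.69 m/s × 3.6 = 13 km/h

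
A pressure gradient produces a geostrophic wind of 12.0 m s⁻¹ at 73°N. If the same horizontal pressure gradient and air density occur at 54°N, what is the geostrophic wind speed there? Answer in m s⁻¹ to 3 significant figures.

With the same pressure gradient and density, V_g ∝ 1/f ∝ 1/sin φ.
V₂ = V₁ · sin φ₁ / sin φ₂ = 12.0 × sin 73° / sin 54°
V₂ = 12.0 × 0.9563/0.8090 = 14.2 m s⁻¹

14.2 m s⁻¹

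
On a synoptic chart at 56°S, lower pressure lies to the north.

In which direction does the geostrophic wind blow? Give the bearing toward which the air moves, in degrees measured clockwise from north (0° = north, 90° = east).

The pressure-gradient force points toward the north (bearing 000°).
Geostrophic balance: in the Southern Hemisphere the Coriolis force deflects motion to the left, so the geostrophic wind blows 90° to the left of the pressure-gradient force (low pressure on the right).
Rotating 000° by 90° counterclockwise gives 270° — the wind blows toward the west.

270°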